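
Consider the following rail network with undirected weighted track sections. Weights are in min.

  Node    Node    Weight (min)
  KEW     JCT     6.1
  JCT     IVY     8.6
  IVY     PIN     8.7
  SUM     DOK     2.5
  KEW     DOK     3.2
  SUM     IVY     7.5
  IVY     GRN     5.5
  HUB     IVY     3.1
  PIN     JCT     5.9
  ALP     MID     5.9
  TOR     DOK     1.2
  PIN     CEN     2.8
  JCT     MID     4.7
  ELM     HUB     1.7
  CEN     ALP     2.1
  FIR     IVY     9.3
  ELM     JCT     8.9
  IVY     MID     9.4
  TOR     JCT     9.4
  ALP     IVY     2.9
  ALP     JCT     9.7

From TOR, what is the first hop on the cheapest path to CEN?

DOK

Enumerating some paths:
TOR → JCT → PIN → CEN: 9.4+5.9+2.8 = 18.1
TOR → DOK → SUM → IVY → ALP → CEN: 1.2+2.5+7.5+2.9+2.1 = 16.2
Cheapest is TOR → DOK → SUM → IVY → ALP → CEN at 16.2 min.
So from TOR the first move is to DOK.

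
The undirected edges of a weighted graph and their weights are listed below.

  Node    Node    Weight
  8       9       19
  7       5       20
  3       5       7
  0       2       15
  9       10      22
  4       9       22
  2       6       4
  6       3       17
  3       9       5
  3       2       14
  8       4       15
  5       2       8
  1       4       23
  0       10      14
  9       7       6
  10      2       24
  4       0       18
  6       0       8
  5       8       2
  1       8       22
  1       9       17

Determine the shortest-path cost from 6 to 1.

Shortest distances from 6:
6: 0
2: 4  (via 6)
0: 8  (via 6)
5: 12  (via 2)
8: 14  (via 5)
3: 17  (via 6)
9: 22  (via 3)
10: 22  (via 0)
4: 26  (via 0)
7: 28  (via 9)
1: 36  (via 8)
Shortest route: 6 → 2 → 5 → 8 → 1 = 36.

36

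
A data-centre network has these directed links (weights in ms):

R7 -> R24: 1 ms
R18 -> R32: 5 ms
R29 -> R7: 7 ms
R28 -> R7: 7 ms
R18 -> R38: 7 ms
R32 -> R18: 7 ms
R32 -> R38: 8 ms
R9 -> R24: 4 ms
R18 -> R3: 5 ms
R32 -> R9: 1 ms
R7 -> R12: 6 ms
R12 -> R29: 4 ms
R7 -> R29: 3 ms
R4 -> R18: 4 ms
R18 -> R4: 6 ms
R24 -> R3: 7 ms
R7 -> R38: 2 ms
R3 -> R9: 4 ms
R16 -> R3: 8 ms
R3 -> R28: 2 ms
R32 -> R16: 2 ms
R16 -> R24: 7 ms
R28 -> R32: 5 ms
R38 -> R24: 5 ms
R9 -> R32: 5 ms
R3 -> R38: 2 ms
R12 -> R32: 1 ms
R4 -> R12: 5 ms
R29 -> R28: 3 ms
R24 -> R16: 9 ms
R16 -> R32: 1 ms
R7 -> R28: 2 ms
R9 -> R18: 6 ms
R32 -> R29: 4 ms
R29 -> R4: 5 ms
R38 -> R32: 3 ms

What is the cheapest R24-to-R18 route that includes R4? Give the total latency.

23 ms

Best R24 to R4: R24–R16–R32–R29–R4 costing 19
Best R4 to R18: R4–R18 costing 4
Total via R4: 19 + 4 = 23 ms.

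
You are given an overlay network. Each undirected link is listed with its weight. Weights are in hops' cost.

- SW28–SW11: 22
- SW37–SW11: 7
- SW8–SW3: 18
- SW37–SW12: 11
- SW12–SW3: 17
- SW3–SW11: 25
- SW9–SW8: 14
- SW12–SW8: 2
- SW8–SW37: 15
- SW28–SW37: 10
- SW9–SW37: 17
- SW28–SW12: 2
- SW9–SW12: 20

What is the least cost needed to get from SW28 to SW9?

18 hops' cost

Candidate routes:
SW28 → SW12 → SW9: 2+20 = 22
SW28 → SW12 → SW37 → SW9: 2+11+17 = 30
SW28 → SW12 → SW8 → SW9: 2+2+14 = 18
SW28 → SW37 → SW9: 10+17 = 27
The minimum is 18 hops' cost via SW28 → SW12 → SW8 → SW9.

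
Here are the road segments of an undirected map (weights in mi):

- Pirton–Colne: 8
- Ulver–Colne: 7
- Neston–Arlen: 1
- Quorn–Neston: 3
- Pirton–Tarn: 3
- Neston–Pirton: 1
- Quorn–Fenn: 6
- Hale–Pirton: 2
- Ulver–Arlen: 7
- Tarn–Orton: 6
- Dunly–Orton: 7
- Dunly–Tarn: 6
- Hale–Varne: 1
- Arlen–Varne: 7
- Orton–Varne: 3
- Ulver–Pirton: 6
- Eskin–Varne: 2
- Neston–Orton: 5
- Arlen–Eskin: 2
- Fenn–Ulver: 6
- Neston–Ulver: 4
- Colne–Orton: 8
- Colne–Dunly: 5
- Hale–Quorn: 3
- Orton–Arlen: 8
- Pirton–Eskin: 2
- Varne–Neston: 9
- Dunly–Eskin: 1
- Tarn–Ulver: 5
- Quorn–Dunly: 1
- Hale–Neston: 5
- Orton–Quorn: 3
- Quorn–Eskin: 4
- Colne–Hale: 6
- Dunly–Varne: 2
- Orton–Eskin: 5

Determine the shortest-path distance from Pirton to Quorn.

Enumerating some paths:
Pirton → Hale → Varne → Dunly → Quorn: 2+1+2+1 = 6
Pirton → Hale → Quorn: 2+3 = 5
Pirton → Neston → Quorn: 1+3 = 4
Cheapest is Pirton → Neston → Quorn at 4 mi.

4 mi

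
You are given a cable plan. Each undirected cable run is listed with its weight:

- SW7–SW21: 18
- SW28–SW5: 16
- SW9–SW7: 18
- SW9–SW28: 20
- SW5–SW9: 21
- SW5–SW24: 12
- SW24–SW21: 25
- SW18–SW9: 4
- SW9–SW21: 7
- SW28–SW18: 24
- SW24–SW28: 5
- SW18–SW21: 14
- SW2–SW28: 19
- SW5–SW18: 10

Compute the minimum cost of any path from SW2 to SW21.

Running Dijkstra from SW2:
SW2: 0
SW28: 19  (via SW2)
SW24: 24  (via SW28)
SW5: 35  (via SW28)
SW9: 39  (via SW28)
SW18: 43  (via SW28)
SW21: 46  (via SW9)
Shortest route: SW2 → SW28 → SW9 → SW21 = 46.

46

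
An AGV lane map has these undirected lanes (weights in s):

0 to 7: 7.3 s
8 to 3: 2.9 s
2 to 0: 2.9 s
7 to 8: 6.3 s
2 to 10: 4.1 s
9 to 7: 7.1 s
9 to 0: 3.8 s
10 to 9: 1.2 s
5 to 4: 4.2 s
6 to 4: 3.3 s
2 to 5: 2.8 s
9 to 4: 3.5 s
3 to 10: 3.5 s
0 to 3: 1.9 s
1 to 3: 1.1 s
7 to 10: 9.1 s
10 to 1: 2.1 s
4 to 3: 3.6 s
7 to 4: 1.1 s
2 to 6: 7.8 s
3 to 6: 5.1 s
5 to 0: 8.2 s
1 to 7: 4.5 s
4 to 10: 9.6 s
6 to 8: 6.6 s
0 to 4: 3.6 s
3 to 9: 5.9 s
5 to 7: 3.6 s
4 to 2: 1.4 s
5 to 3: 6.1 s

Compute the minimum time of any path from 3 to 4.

3.6 s

Candidate routes:
3 - 4: 3.6 = 3.6
3 - 0 - 4: 1.9+3.6 = 5.5
Cheapest is 3 - 4 at 3.6 s.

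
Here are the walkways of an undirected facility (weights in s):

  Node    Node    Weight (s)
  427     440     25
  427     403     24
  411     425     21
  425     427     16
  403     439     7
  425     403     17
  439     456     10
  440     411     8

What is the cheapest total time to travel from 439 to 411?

Running Dijkstra from 439:
439: 0
403: 7  (via 439)
456: 10  (via 439)
425: 24  (via 403)
427: 31  (via 403)
411: 45  (via 425)
Shortest route: 439–403–425–411 = 45 s.

45 s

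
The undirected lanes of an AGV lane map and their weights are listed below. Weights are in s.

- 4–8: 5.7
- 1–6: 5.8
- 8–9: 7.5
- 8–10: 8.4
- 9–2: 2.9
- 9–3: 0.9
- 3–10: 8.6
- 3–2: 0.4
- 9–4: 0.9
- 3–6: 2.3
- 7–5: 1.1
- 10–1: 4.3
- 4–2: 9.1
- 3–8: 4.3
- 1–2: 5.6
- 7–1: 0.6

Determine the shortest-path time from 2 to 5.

7.3 s

Compare a few routes:
2–3–6–1–7–5: 0.4+2.3+5.8+0.6+1.1 = 10.2
2–1–7–5: 5.6+0.6+1.1 = 7.3
Cheapest is 2–1–7–5 at 7.3 s.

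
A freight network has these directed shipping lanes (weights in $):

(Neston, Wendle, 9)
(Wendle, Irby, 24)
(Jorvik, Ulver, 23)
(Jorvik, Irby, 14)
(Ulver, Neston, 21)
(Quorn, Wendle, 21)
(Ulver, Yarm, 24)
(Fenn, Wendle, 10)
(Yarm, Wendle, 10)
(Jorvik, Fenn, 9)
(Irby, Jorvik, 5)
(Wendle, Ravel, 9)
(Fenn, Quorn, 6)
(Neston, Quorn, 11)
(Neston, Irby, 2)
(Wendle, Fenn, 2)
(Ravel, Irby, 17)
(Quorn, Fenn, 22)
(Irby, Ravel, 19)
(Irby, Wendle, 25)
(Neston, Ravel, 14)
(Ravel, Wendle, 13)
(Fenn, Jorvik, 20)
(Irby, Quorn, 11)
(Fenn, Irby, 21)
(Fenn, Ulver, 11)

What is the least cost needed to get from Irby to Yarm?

Candidate routes:
Irby - Jorvik - Ulver - Yarm: 5+23+24 = 52
Irby - Quorn - Fenn - Ulver - Yarm: 11+22+11+24 = 68
Irby - Wendle - Fenn - Ulver - Yarm: 25+2+11+24 = 62
Irby - Jorvik - Fenn - Ulver - Yarm: 5+9+11+24 = 49
Cheapest is Irby - Jorvik - Fenn - Ulver - Yarm at $49.

$49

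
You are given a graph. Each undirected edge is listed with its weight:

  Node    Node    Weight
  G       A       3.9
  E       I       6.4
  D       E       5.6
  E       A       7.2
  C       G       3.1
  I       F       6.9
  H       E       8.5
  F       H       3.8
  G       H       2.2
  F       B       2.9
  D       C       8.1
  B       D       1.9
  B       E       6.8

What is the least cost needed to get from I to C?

16

Running Dijkstra from I:
I: 0
E: 6.4  (via I)
F: 6.9  (via I)
B: 9.8  (via F)
H: 10.7  (via F)
D: 11.7  (via B)
G: 12.9  (via H)
A: 13.6  (via E)
C: 16  (via G)
Shortest route: I → F → H → G → C = 16.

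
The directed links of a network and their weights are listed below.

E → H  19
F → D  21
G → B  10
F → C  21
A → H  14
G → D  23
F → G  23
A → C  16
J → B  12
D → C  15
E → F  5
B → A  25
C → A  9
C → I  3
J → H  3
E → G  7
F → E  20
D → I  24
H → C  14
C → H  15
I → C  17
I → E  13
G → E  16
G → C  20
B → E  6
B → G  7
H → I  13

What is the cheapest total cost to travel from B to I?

30

Settle nodes by increasing distance from B:
B: 0
E: 6  (via B)
G: 7  (via B)
F: 11  (via E)
A: 25  (via B)
H: 25  (via E)
C: 27  (via G)
D: 30  (via G)
I: 30  (via C)
Shortest route: B–G–C–I = 30.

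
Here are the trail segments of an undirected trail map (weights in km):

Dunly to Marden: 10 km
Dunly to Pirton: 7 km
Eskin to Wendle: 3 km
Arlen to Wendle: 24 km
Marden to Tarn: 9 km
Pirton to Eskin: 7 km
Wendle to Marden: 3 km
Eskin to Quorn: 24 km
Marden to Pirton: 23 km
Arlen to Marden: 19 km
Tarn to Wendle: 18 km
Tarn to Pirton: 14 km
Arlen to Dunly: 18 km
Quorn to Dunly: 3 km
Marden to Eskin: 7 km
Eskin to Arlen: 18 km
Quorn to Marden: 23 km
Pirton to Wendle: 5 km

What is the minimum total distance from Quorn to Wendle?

15 km

Compare a few routes:
Quorn–Dunly–Marden–Wendle: 3+10+3 = 16
Quorn–Dunly–Pirton–Wendle: 3+7+5 = 15
The minimum is 15 km via Quorn–Dunly–Pirton–Wendle.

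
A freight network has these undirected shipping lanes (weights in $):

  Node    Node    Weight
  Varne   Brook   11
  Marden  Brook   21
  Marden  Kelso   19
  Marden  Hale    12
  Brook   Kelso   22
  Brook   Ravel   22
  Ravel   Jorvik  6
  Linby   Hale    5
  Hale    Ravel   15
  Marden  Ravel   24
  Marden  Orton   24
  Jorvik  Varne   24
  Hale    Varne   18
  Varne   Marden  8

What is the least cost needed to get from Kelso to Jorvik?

Candidate routes:
Kelso - Marden - Hale - Ravel - Jorvik: 19+12+15+6 = 52
Kelso - Marden - Varne - Jorvik: 19+8+24 = 51
Kelso - Marden - Ravel - Jorvik: 19+24+6 = 49
Kelso - Brook - Ravel - Jorvik: 22+22+6 = 50
Cheapest is Kelso - Marden - Ravel - Jorvik at $49.

$49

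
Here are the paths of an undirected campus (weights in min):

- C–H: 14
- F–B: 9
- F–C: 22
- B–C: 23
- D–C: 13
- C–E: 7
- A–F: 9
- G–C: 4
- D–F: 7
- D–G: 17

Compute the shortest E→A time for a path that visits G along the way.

44 min

Best E to G: E–C–G costing 11
Shortest G→A: G–D–F–A = 33
Total via G: 11 + 33 = 44 min.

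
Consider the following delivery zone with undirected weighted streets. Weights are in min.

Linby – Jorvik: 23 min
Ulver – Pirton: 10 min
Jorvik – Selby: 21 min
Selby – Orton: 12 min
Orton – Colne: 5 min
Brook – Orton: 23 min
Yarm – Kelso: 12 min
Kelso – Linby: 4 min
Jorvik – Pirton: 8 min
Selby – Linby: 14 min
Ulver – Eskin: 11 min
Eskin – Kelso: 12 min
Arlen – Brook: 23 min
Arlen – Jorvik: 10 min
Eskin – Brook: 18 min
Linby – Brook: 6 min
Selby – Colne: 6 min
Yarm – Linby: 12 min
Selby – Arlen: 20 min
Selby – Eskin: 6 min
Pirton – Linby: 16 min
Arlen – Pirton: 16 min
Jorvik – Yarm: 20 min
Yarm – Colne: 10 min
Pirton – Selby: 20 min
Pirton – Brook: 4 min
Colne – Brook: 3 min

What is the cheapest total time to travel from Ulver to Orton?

22 min

Settle nodes by increasing distance from Ulver:
Ulver: 0
Pirton: 10  (via Ulver)
Eskin: 11  (via Ulver)
Brook: 14  (via Pirton)
Selby: 17  (via Eskin)
Colne: 17  (via Brook)
Jorvik: 18  (via Pirton)
Linby: 20  (via Brook)
Orton: 22  (via Colne)
Shortest route: Ulver → Pirton → Brook → Colne → Orton = 22 min.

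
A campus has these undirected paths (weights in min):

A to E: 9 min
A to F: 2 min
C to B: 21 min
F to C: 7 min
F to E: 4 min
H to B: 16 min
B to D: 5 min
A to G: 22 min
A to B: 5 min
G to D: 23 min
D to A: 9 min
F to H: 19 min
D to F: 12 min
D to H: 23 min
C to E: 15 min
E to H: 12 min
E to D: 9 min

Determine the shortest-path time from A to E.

6 min

Settle nodes by increasing distance from A:
A: 0
F: 2  (via A)
B: 5  (via A)
E: 6  (via F)
Shortest route: A → F → E = 6 min.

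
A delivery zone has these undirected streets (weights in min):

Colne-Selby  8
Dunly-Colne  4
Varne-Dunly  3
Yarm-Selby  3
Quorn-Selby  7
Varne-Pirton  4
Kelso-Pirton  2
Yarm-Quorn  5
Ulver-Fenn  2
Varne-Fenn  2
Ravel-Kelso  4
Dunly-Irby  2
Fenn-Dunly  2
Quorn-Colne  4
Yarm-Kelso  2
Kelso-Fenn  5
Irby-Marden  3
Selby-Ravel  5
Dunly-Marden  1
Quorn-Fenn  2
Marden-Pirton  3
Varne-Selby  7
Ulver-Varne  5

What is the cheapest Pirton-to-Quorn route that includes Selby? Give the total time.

Best Pirton to Selby: Pirton–Kelso–Yarm–Selby costing 7
Shortest Selby→Quorn: Selby–Quorn = 7
Total via Selby: 7 + 7 = 14 min.

14 min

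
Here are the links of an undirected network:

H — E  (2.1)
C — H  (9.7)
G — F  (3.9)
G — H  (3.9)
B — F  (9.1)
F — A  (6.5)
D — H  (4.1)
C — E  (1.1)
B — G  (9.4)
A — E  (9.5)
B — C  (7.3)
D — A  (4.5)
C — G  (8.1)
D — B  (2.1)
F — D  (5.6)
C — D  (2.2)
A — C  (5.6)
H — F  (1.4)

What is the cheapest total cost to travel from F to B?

7.6

Candidate routes:
F → H → D → B: 1.4+4.1+2.1 = 7.6
F → D → B: 5.6+2.1 = 7.7
The minimum is 7.6 via F → H → D → B.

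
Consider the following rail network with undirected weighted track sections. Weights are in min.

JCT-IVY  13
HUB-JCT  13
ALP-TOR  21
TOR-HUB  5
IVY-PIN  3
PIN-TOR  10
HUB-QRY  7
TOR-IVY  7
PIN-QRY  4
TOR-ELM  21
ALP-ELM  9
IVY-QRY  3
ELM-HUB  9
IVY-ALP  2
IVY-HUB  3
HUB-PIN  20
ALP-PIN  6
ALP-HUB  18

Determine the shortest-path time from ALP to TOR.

Enumerating some paths:
ALP → IVY → PIN → TOR: 2+3+10 = 15
ALP → IVY → HUB → TOR: 2+3+5 = 10
ALP → PIN → TOR: 6+10 = 16
ALP → IVY → TOR: 2+7 = 9
The minimum is 9 min via ALP → IVY → TOR.

9 min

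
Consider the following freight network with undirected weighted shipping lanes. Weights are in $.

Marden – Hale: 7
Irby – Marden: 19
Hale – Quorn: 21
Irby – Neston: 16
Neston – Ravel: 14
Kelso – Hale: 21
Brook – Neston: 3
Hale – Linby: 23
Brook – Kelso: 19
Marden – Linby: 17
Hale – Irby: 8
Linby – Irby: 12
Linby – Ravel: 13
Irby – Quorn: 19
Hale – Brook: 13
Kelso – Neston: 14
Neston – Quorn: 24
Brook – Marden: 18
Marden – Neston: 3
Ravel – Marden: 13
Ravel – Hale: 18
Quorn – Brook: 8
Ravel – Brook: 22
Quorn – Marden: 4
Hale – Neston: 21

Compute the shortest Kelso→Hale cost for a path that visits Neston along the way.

Best Kelso to Neston: Kelso–Neston costing 14
Shortest Neston→Hale: Neston–Marden–Hale = 10
Total via Neston: 14 + 10 = $24.

$24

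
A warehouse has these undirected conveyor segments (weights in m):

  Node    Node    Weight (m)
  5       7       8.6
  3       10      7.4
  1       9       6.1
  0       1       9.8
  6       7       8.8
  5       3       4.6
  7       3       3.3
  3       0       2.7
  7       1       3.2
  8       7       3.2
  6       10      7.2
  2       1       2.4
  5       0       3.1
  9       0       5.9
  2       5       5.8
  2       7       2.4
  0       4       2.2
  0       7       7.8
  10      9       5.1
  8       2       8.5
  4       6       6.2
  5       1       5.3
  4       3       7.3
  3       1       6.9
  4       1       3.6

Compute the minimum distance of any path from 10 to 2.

13.1 m

Compare a few routes:
10 → 3 → 7 → 2: 7.4+3.3+2.4 = 13.1
10 → 9 → 1 → 2: 5.1+6.1+2.4 = 13.6
10 → 3 → 7 → 1 → 2: 7.4+3.3+3.2+2.4 = 16.3
The minimum is 13.1 m via 10 → 3 → 7 → 2.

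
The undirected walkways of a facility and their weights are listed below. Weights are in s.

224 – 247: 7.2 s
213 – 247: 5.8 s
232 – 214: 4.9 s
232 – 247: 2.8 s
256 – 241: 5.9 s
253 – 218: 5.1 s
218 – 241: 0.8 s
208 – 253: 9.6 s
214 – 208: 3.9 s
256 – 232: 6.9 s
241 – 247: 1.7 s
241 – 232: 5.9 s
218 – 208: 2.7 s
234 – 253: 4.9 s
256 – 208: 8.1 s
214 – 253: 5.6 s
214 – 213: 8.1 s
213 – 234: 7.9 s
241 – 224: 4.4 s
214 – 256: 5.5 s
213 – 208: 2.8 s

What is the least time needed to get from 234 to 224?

Candidate routes:
234 → 253 → 218 → 241 → 247 → 224: 4.9+5.1+0.8+1.7+7.2 = 19.7
234 → 213 → 208 → 218 → 241 → 224: 7.9+2.8+2.7+0.8+4.4 = 18.6
234 → 213 → 247 → 241 → 224: 7.9+5.8+1.7+4.4 = 19.8
234 → 253 → 218 → 241 → 224: 4.9+5.1+0.8+4.4 = 15.2
Cheapest is 234 → 253 → 218 → 241 → 224 at 15.2 s.

15.2 s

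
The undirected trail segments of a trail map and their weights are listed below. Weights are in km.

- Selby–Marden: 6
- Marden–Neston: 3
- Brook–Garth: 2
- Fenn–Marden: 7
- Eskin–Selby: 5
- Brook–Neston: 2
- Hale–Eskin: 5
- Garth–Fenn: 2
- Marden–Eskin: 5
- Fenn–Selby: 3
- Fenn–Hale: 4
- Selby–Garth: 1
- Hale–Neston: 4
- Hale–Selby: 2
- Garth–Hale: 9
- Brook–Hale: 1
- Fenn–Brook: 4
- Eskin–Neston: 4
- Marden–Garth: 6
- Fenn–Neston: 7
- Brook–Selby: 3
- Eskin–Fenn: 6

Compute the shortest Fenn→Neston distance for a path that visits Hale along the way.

Best Fenn to Hale: Fenn–Hale costing 4
Best Hale to Neston: Hale–Brook–Neston costing 3
Total via Hale: 4 + 3 = 7 km.

7 km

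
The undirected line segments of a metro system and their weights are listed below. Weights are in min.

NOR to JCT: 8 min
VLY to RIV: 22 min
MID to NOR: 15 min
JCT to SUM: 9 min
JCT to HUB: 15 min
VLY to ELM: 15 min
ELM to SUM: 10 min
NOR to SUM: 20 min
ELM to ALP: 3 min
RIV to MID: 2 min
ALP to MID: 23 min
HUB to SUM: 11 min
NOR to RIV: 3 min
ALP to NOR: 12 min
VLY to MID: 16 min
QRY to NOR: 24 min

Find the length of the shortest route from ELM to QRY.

39 min

Compare a few routes:
ELM → SUM → NOR → QRY: 10+20+24 = 54
ELM → ALP → NOR → QRY: 3+12+24 = 39
ELM → ALP → MID → RIV → NOR → QRY: 3+23+2+3+24 = 55
ELM → SUM → JCT → NOR → QRY: 10+9+8+24 = 51
The minimum is 39 min via ELM → ALP → NOR → QRY.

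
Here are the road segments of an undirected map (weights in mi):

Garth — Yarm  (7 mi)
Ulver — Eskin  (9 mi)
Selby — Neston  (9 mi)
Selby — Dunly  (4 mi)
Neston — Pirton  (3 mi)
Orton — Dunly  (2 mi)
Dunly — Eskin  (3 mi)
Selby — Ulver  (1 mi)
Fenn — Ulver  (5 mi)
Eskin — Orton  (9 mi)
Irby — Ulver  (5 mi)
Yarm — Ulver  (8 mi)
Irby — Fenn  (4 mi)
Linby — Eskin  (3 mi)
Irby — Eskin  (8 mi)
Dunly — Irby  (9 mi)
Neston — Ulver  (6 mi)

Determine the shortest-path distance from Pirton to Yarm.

Running Dijkstra from Pirton:
Pirton: 0
Neston: 3  (via Pirton)
Ulver: 9  (via Neston)
Selby: 10  (via Ulver)
Irby: 14  (via Ulver)
Fenn: 14  (via Ulver)
Dunly: 14  (via Selby)
Orton: 16  (via Dunly)
Yarm: 17  (via Ulver)
Shortest route: Pirton–Neston–Ulver–Yarm = 17 mi.

17 mi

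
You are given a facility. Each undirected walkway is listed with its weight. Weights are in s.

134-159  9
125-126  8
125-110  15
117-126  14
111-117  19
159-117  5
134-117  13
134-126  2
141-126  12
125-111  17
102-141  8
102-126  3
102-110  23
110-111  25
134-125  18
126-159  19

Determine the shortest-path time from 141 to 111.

36 s

Candidate routes:
141 → 102 → 126 → 117 → 111: 8+3+14+19 = 44
141 → 126 → 125 → 111: 12+8+17 = 37
141 → 102 → 126 → 125 → 111: 8+3+8+17 = 36
The minimum is 36 s via 141 → 102 → 126 → 125 → 111.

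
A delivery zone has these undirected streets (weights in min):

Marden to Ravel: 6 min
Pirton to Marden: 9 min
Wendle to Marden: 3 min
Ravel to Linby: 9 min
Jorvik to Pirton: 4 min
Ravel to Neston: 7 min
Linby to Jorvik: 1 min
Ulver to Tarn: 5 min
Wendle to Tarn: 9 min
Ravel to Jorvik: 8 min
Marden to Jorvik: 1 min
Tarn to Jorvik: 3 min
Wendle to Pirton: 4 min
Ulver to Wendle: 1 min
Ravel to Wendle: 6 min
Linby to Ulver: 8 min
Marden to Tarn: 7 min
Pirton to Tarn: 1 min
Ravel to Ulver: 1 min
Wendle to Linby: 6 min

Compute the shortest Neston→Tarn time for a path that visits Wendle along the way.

Shortest Neston→Wendle: Neston → Ravel → Ulver → Wendle = 9
Best Wendle to Tarn: Wendle → Pirton → Tarn costing 5
Total via Wendle: 9 + 5 = 14 min.

14 min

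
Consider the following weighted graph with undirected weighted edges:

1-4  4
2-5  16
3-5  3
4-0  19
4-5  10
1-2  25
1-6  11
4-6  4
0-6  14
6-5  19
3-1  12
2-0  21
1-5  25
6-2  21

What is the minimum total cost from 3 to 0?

Enumerating some paths:
3–5–4–0: 3+10+19 = 32
3–5–4–6–0: 3+10+4+14 = 31
Cheapest is 3–5–4–6–0 at 31.

31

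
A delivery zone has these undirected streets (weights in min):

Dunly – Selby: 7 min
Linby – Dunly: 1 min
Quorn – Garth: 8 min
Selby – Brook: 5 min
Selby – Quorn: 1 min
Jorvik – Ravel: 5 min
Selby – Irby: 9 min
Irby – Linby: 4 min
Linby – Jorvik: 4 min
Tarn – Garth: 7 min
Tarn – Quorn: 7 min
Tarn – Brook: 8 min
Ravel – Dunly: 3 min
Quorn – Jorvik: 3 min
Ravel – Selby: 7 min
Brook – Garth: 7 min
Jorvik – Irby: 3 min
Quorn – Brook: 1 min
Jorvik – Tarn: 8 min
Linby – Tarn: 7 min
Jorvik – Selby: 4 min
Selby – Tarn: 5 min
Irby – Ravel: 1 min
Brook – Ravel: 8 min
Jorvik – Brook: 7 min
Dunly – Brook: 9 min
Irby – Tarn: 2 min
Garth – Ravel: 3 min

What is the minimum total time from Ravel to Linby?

Compare a few routes:
Ravel → Dunly → Linby: 3+1 = 4
Ravel → Irby → Linby: 1+4 = 5
Ravel → Jorvik → Linby: 5+4 = 9
Ravel → Irby → Jorvik → Linby: 1+3+4 = 8
The minimum is 4 min via Ravel → Dunly → Linby.

4 min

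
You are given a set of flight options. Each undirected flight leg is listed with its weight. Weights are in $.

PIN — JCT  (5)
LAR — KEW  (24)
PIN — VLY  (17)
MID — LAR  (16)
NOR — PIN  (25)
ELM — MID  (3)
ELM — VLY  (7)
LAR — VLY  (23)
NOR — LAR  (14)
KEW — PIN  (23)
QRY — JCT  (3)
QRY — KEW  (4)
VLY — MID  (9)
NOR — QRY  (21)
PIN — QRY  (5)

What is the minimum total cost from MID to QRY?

Candidate routes:
MID → VLY → PIN → QRY: 9+17+5 = 31
MID → ELM → VLY → PIN → QRY: 3+7+17+5 = 32
Cheapest is MID → VLY → PIN → QRY at $31.

$31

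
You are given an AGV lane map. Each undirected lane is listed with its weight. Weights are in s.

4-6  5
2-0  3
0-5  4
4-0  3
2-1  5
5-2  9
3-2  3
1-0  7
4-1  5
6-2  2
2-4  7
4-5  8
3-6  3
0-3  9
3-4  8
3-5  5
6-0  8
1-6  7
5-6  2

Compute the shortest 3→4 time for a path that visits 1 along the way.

13 s

Shortest 3→1: 3 → 2 → 1 = 8
Best 1 to 4: 1 → 4 costing 5
Total via 1: 8 + 5 = 13 s.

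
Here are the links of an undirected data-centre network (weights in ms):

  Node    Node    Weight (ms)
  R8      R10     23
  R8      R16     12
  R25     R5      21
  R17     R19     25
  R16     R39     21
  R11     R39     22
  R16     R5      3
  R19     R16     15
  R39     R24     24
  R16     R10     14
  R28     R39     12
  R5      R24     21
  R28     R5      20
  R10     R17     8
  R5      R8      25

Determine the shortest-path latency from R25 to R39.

Enumerating some paths:
R25 → R5 → R16 → R39: 21+3+21 = 45
R25 → R5 → R24 → R39: 21+21+24 = 66
R25 → R5 → R28 → R39: 21+20+12 = 53
The minimum is 45 ms via R25 → R5 → R16 → R39.

45 ms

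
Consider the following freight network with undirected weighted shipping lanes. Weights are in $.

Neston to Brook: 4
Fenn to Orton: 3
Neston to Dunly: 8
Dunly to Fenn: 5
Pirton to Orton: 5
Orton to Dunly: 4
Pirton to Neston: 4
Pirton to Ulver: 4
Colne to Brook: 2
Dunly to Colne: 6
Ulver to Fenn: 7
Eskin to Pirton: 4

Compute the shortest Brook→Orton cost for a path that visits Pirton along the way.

Best Brook to Pirton: Brook → Neston → Pirton costing 8
Best Pirton to Orton: Pirton → Orton costing 5
Total via Pirton: 8 + 5 = $13.

$13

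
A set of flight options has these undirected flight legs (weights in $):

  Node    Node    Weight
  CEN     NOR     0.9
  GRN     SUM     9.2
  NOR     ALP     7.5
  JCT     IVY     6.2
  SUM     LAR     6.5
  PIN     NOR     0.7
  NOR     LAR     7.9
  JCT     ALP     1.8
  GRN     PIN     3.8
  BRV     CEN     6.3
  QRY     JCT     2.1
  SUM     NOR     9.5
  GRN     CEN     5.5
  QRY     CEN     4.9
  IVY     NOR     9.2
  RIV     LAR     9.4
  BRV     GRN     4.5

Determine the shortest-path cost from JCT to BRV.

$13.3

Compare a few routes:
JCT → ALP → NOR → CEN → BRV: 1.8+7.5+0.9+6.3 = 16.5
JCT → QRY → CEN → BRV: 2.1+4.9+6.3 = 13.3
The minimum is $13.3 via JCT → QRY → CEN → BRV.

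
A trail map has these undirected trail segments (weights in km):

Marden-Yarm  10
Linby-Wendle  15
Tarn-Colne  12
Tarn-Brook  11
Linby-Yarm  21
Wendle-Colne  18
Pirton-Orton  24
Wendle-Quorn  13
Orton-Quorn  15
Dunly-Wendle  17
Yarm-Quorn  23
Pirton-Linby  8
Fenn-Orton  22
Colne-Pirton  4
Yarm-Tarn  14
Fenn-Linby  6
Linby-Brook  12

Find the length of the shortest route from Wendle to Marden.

46 km

Enumerating some paths:
Wendle → Colne → Tarn → Yarm → Marden: 18+12+14+10 = 54
Wendle → Quorn → Yarm → Marden: 13+23+10 = 46
Cheapest is Wendle → Quorn → Yarm → Marden at 46 km.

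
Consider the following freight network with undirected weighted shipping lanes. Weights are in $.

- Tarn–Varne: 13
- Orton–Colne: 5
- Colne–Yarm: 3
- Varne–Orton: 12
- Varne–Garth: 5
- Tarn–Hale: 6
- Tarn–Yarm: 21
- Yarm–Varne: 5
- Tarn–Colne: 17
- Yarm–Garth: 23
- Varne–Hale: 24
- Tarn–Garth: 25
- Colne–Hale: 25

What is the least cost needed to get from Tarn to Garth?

Compare a few routes:
Tarn–Yarm–Varne–Garth: 21+5+5 = 31
Tarn–Varne–Garth: 13+5 = 18
Tarn–Colne–Yarm–Varne–Garth: 17+3+5+5 = 30
Tarn–Garth: 25 = 25
Cheapest is Tarn–Varne–Garth at $18.

$18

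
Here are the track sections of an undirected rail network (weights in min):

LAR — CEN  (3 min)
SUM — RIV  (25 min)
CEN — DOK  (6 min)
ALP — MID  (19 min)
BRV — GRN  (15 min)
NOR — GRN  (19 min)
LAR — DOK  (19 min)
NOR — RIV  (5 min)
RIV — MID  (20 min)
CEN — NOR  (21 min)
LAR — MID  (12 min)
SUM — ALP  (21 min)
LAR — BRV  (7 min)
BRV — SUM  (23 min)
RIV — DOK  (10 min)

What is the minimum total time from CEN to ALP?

Shortest distances from CEN:
CEN: 0
LAR: 3  (via CEN)
DOK: 6  (via CEN)
BRV: 10  (via LAR)
MID: 15  (via LAR)
RIV: 16  (via DOK)
NOR: 21  (via CEN)
GRN: 25  (via BRV)
SUM: 33  (via BRV)
ALP: 34  (via MID)
Shortest route: CEN–LAR–MID–ALP = 34 min.

34 min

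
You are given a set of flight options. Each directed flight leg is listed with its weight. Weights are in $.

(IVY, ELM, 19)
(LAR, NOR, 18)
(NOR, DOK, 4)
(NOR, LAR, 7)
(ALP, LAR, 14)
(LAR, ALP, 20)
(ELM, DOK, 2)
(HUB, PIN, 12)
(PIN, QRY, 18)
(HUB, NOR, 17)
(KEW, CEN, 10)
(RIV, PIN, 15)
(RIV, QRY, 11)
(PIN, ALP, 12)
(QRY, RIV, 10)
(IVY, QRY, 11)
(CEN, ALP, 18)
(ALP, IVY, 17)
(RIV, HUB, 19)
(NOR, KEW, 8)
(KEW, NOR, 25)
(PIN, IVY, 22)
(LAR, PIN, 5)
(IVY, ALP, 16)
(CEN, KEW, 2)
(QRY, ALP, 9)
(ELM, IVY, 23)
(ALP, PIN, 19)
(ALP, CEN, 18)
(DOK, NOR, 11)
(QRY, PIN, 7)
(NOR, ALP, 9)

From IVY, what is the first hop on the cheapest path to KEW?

ALP

Compare a few routes:
IVY–ELM–DOK–NOR–KEW: 19+2+11+8 = 40
IVY–ALP–CEN–KEW: 16+18+2 = 36
The minimum is $36 via IVY–ALP–CEN–KEW.
So from IVY the first move is to ALP.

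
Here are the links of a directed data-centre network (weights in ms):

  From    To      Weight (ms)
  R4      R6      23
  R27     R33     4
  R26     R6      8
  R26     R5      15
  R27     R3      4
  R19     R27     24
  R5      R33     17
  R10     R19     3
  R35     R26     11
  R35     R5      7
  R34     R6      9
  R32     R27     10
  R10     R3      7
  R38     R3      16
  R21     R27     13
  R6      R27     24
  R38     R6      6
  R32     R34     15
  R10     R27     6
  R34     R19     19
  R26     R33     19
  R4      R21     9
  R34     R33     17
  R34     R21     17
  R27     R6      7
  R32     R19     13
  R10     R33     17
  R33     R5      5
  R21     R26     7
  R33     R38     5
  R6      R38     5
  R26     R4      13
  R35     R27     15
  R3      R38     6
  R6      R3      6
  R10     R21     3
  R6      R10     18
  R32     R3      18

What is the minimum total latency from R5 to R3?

Enumerating some paths:
R5–R33–R38–R6–R3: 17+5+6+6 = 34
R5–R33–R38–R3: 17+5+16 = 38
R5–R33–R38–R6–R10–R3: 17+5+6+18+7 = 53
Cheapest is R5–R33–R38–R6–R3 at 34 ms.

34 ms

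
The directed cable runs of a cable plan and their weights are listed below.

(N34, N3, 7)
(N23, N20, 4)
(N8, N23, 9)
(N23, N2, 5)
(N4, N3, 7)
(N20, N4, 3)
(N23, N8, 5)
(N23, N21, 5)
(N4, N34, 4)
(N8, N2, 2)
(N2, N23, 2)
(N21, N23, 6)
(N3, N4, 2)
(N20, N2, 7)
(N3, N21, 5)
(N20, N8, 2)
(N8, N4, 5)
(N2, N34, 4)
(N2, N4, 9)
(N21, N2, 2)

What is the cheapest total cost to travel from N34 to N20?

Candidate routes:
N34–N3–N21–N23–N20: 7+5+6+4 = 22
N34–N3–N21–N2–N23–N20: 7+5+2+2+4 = 20
Cheapest is N34–N3–N21–N2–N23–N20 at 20.

20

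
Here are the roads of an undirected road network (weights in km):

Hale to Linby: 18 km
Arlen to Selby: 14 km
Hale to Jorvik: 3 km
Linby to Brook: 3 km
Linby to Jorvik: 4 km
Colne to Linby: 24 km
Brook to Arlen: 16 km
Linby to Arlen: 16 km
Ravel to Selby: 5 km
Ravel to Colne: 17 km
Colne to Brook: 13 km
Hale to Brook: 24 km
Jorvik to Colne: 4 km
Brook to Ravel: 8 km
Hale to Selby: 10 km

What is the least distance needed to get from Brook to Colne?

11 km

Candidate routes:
Brook - Ravel - Colne: 8+17 = 25
Brook - Linby - Colne: 3+24 = 27
Brook - Linby - Jorvik - Colne: 3+4+4 = 11
Brook - Colne: 13 = 13
Cheapest is Brook - Linby - Jorvik - Colne at 11 km.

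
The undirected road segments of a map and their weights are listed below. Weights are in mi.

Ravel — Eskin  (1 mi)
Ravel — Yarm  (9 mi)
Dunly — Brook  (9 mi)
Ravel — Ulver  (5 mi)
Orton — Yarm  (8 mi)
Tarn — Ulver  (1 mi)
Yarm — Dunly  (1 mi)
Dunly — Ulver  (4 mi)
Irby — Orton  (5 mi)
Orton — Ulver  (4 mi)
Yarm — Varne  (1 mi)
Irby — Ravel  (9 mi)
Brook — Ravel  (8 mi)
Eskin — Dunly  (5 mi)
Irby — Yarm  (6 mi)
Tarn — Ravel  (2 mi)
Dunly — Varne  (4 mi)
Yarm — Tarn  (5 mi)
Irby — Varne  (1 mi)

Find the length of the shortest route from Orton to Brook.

Compare a few routes:
Orton → Ulver → Tarn → Ravel → Brook: 4+1+2+8 = 15
Orton → Ulver → Ravel → Brook: 4+5+8 = 17
Cheapest is Orton → Ulver → Tarn → Ravel → Brook at 15 mi.

15 mi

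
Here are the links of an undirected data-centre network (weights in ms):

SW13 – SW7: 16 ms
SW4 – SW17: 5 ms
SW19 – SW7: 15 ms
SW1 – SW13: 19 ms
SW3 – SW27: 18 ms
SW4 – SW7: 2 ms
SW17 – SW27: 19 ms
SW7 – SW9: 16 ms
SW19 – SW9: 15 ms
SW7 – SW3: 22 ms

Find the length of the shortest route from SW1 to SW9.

51 ms

Shortest distances from SW1:
SW1: 0
SW13: 19  (via SW1)
SW7: 35  (via SW13)
SW4: 37  (via SW7)
SW17: 42  (via SW4)
SW19: 50  (via SW7)
SW9: 51  (via SW7)
Shortest route: SW1–SW13–SW7–SW9 = 51 ms.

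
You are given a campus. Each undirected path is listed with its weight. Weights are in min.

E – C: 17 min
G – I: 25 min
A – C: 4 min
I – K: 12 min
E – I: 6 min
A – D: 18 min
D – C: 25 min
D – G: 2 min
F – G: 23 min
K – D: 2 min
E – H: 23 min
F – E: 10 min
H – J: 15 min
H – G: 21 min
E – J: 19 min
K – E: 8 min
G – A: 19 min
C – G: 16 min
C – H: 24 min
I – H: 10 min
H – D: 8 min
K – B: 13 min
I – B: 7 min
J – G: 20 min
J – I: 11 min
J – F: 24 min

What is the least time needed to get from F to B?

Settle nodes by increasing distance from F:
F: 0
E: 10  (via F)
I: 16  (via E)
K: 18  (via E)
D: 20  (via K)
G: 22  (via D)
B: 23  (via I)
Shortest route: F → E → I → B = 23 min.

23 min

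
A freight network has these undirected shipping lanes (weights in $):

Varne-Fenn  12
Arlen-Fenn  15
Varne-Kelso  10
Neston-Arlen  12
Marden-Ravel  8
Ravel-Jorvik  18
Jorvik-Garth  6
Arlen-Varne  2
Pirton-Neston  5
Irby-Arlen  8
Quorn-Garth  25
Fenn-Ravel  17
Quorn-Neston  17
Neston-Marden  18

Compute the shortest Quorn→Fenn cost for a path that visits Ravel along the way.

Best Quorn to Ravel: Quorn–Neston–Marden–Ravel costing 43
Shortest Ravel→Fenn: Ravel–Fenn = 17
Total via Ravel: 43 + 17 = $60.

$60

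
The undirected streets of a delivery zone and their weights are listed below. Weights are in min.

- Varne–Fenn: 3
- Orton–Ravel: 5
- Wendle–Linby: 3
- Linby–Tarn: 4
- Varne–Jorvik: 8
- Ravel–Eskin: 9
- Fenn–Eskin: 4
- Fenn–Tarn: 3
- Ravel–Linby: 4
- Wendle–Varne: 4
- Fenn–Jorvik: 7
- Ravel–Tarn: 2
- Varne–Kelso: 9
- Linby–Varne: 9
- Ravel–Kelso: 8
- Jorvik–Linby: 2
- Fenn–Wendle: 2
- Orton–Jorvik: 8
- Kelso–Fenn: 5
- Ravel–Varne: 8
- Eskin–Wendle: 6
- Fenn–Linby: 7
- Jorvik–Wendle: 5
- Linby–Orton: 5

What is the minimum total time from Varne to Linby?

7 min

Shortest distances from Varne:
Varne: 0
Fenn: 3  (via Varne)
Wendle: 4  (via Varne)
Tarn: 6  (via Fenn)
Eskin: 7  (via Fenn)
Linby: 7  (via Wendle)
Shortest route: Varne–Wendle–Linby = 7 min.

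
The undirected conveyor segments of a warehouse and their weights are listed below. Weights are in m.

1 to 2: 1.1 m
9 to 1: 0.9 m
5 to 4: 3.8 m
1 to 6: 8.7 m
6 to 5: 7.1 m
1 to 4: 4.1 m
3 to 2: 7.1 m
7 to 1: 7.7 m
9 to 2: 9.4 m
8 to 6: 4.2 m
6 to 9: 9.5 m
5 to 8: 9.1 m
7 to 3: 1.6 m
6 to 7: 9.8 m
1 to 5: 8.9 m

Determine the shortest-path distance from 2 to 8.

14 m

Settle nodes by increasing distance from 2:
2: 0
1: 1.1  (via 2)
9: 2  (via 1)
4: 5.2  (via 1)
3: 7.1  (via 2)
7: 8.7  (via 3)
5: 9  (via 4)
6: 9.8  (via 1)
8: 14  (via 6)
Shortest route: 2 → 1 → 6 → 8 = 14 m.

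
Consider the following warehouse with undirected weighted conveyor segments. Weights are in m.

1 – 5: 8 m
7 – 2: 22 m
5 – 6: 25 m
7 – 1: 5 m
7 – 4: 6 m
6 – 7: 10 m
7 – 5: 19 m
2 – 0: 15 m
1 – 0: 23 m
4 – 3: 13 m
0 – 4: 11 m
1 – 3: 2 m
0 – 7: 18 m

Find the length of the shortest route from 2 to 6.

Compare a few routes:
2 → 7 → 6: 22+10 = 32
2 → 0 → 4 → 7 → 6: 15+11+6+10 = 42
2 → 0 → 7 → 6: 15+18+10 = 43
Cheapest is 2 → 7 → 6 at 32 m.

32 m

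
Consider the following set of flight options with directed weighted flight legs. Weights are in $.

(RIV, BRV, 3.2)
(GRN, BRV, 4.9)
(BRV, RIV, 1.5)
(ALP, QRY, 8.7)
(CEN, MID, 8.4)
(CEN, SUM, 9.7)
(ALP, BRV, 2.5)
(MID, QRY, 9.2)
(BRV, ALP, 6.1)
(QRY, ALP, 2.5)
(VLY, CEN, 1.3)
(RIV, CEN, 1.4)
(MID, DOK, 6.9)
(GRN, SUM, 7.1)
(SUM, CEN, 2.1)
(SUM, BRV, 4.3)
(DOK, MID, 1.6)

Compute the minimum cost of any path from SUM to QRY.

$19.1

Shortest distances from SUM:
SUM: 0
CEN: 2.1  (via SUM)
BRV: 4.3  (via SUM)
RIV: 5.8  (via BRV)
ALP: 10.4  (via BRV)
MID: 10.5  (via CEN)
DOK: 17.4  (via MID)
QRY: 19.1  (via ALP)
Shortest route: SUM → BRV → ALP → QRY = $19.1.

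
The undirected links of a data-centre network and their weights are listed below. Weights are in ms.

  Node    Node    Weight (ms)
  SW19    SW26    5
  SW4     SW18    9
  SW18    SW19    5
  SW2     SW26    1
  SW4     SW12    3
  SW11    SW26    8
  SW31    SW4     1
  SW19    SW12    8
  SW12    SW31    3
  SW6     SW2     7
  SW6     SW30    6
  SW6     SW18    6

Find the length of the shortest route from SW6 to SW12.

Running Dijkstra from SW6:
SW6: 0
SW30: 6  (via SW6)
SW18: 6  (via SW6)
SW2: 7  (via SW6)
SW26: 8  (via SW2)
SW19: 11  (via SW18)
SW4: 15  (via SW18)
SW11: 16  (via SW26)
SW31: 16  (via SW4)
SW12: 18  (via SW4)
Shortest route: SW6 → SW18 → SW4 → SW12 = 18 ms.

18 ms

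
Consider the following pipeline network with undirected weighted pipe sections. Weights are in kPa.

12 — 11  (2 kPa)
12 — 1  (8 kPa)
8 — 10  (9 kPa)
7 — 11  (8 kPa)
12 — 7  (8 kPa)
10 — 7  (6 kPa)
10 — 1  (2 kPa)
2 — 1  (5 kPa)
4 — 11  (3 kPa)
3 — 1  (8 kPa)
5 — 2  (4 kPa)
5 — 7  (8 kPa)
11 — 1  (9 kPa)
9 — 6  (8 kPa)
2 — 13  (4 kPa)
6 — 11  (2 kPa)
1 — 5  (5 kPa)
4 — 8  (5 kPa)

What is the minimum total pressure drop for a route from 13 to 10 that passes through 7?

22 kPa

Best 13 to 7: 13–2–5–7 costing 16
Best 7 to 10: 7–10 costing 6
Total via 7: 16 + 6 = 22 kPa.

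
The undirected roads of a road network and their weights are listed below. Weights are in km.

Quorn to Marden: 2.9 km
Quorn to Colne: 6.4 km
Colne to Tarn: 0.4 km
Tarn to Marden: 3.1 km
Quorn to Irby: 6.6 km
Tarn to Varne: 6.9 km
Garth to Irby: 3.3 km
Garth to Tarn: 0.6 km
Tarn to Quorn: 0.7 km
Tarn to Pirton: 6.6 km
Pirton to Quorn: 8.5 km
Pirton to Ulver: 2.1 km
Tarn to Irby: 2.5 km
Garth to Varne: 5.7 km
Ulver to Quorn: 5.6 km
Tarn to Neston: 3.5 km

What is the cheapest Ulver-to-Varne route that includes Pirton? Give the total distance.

15 km

Shortest Ulver→Pirton: Ulver–Pirton = 2.1
Best Pirton to Varne: Pirton–Tarn–Garth–Varne costing 12.9
Total via Pirton: 2.1 + 12.9 = 15 km.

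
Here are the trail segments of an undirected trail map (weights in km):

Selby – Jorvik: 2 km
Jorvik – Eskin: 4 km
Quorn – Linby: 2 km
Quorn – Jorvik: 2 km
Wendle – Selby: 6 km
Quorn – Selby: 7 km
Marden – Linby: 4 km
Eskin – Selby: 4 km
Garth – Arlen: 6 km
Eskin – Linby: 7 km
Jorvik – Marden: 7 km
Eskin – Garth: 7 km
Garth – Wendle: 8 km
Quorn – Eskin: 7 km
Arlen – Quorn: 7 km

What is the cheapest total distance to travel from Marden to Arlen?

13 km

Shortest distances from Marden:
Marden: 0
Linby: 4  (via Marden)
Quorn: 6  (via Linby)
Jorvik: 7  (via Marden)
Selby: 9  (via Jorvik)
Eskin: 11  (via Linby)
Arlen: 13  (via Quorn)
Shortest route: Marden → Linby → Quorn → Arlen = 13 km.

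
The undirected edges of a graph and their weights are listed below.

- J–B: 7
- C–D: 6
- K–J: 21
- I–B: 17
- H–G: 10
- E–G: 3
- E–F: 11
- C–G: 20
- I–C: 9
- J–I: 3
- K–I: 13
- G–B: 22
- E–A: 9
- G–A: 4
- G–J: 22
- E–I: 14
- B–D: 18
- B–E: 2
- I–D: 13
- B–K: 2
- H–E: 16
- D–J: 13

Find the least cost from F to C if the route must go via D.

37

Best F to D: F–E–B–D costing 31
Best D to C: D–C costing 6
Total via D: 31 + 6 = 37.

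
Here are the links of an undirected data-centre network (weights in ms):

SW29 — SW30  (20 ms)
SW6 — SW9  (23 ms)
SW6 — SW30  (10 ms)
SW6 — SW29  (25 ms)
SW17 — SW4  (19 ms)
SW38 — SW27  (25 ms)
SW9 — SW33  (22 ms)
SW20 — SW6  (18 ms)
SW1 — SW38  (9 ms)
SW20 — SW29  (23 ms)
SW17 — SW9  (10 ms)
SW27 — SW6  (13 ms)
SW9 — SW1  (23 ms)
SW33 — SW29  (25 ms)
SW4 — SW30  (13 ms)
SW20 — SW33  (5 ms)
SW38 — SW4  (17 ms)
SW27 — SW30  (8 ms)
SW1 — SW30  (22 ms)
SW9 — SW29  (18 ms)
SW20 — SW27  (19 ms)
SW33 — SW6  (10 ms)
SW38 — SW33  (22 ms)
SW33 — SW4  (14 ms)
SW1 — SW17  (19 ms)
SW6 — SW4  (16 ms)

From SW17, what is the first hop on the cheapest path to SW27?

Compare a few routes:
SW17–SW4–SW30–SW27: 19+13+8 = 40
SW17–SW9–SW6–SW27: 10+23+13 = 46
The minimum is 40 ms via SW17–SW4–SW30–SW27.
So from SW17 the first move is to SW4.

SW4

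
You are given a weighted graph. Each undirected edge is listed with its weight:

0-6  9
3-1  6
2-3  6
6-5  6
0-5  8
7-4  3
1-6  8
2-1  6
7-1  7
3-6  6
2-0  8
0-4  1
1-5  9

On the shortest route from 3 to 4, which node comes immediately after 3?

2

Candidate routes:
3 - 6 - 0 - 4: 6+9+1 = 16
3 - 1 - 7 - 4: 6+7+3 = 16
3 - 2 - 0 - 4: 6+8+1 = 15
Cheapest is 3 - 2 - 0 - 4 at 15.
So from 3 the first move is to 2.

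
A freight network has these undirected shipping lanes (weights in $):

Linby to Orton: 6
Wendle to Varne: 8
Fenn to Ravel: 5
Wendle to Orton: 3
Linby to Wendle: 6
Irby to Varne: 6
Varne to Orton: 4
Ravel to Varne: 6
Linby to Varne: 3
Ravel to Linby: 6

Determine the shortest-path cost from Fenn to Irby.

Settle nodes by increasing distance from Fenn:
Fenn: 0
Ravel: 5  (via Fenn)
Linby: 11  (via Ravel)
Varne: 11  (via Ravel)
Orton: 15  (via Varne)
Irby: 17  (via Varne)
Shortest route: Fenn–Ravel–Varne–Irby = $17.

$17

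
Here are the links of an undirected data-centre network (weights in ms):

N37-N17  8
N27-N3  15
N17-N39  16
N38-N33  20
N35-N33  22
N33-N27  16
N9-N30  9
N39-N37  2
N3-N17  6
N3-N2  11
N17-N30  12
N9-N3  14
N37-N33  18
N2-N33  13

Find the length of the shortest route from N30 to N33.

38 ms

Compare a few routes:
N30 → N17 → N37 → N33: 12+8+18 = 38
N30 → N9 → N3 → N2 → N33: 9+14+11+13 = 47
N30 → N17 → N3 → N2 → N33: 12+6+11+13 = 42
N30 → N17 → N39 → N37 → N33: 12+16+2+18 = 48
Cheapest is N30 → N17 → N37 → N33 at 38 ms.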